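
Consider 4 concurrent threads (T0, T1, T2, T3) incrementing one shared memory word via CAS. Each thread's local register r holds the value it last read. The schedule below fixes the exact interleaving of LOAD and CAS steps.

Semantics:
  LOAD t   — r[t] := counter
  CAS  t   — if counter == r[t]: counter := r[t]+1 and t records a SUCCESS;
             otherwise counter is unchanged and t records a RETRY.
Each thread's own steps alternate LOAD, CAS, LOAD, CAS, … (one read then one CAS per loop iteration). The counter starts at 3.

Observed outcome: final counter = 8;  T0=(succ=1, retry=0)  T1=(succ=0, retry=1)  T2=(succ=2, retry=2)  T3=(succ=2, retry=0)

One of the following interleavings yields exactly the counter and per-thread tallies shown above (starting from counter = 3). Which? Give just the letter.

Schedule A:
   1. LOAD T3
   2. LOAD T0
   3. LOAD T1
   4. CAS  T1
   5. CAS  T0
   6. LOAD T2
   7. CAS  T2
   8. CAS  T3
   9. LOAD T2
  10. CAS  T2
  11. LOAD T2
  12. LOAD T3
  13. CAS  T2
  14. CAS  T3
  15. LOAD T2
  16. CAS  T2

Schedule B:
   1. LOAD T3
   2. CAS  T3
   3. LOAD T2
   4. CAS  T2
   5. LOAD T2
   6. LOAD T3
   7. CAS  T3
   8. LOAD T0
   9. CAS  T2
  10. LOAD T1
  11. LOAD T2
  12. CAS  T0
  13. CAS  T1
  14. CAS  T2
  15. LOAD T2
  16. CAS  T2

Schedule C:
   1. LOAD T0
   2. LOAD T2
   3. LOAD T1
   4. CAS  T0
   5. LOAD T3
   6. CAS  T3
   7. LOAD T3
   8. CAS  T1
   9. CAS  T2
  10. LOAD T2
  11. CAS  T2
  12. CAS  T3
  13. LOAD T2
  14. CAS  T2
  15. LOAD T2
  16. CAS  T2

B

Tracing schedule B:
1. LOAD T3 → mem=3 r[T3]=3 [LOAD]
2. CAS T3 → mem=4 r[T3]=3 [OK]
3. LOAD T2 → mem=4 r[T2]=4 [LOAD]
4. CAS T2 → mem=5 r[T2]=4 [OK]
5. LOAD T2 → mem=5 r[T2]=5 [LOAD]
6. LOAD T3 → mem=5 r[T3]=5 [LOAD]
7. CAS T3 → mem=6 r[T3]=5 [OK]
8. LOAD T0 → mem=6 r[T0]=6 [LOAD]
9. CAS T2 → mem=6 r[T2]=5 [RETRY]
10. LOAD T1 → mem=6 r[T1]=6 [LOAD]
11. LOAD T2 → mem=6 r[T2]=6 [LOAD]
12. CAS T0 → mem=7 r[T0]=6 [OK]
13. CAS T1 → mem=7 r[T1]=6 [RETRY]
14. CAS T2 → mem=7 r[T2]=6 [RETRY]
15. LOAD T2 → mem=7 r[T2]=7 [LOAD]
16. CAS T2 → mem=8 r[T2]=7 [OK]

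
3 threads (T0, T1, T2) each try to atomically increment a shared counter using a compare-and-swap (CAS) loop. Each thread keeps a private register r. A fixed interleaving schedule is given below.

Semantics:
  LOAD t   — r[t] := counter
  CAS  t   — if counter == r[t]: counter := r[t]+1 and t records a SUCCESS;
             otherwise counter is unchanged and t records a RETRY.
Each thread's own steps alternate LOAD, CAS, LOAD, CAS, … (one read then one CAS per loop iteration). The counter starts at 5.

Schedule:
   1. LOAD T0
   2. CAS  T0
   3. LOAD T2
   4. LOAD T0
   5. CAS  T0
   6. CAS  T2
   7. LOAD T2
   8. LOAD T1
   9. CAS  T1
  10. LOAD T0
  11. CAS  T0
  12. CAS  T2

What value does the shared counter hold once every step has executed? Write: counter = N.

1. LOAD T0 → mem=5 r[T0]=5 [LOAD]
2. CAS T0 → mem=6 r[T0]=5 [OK]
3. LOAD T2 → mem=6 r[T2]=6 [LOAD]
4. LOAD T0 → mem=6 r[T0]=6 [LOAD]
5. CAS T0 → mem=7 r[T0]=6 [OK]
6. CAS T2 → mem=7 r[T2]=6 [RETRY]
7. LOAD T2 → mem=7 r[T2]=7 [LOAD]
8. LOAD T1 → mem=7 r[T1]=7 [LOAD]
9. CAS T1 → mem=8 r[T1]=7 [OK]
10. LOAD T0 → mem=8 r[T0]=8 [LOAD]
11. CAS T0 → mem=9 r[T0]=8 [OK]
12. CAS T2 → mem=9 r[T2]=7 [RETRY]

counter = 9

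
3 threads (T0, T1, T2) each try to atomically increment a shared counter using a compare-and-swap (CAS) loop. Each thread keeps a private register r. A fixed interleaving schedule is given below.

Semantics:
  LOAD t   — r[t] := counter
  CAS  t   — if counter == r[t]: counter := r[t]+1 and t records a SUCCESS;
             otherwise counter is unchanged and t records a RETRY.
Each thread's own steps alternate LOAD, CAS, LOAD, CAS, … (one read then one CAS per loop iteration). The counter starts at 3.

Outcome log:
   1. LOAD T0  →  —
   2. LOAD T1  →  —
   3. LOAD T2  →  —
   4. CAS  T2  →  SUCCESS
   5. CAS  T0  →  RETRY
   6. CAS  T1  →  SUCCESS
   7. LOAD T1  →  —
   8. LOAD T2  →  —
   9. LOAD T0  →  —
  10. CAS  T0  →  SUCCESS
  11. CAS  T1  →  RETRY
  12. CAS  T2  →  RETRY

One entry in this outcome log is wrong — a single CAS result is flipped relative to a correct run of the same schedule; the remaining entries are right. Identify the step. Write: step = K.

step = 6

Reference trace:
#1 T0 reads 3
#2 T1 reads 3
#3 T2 reads 3
#4 T2 CAS(3→4) writes; counter now 4
#5 T0 CAS(3→4) fails; counter now 4
#6 T1 CAS(3→4) fails; counter now 4
#7 T1 reads 4
#8 T2 reads 4
#9 T0 reads 4
#10 T0 CAS(4→5) writes; counter now 5
#11 T1 CAS(4→5) fails; counter now 5
#12 T2 CAS(4→5) fails; counter now 5
Flip is step 6.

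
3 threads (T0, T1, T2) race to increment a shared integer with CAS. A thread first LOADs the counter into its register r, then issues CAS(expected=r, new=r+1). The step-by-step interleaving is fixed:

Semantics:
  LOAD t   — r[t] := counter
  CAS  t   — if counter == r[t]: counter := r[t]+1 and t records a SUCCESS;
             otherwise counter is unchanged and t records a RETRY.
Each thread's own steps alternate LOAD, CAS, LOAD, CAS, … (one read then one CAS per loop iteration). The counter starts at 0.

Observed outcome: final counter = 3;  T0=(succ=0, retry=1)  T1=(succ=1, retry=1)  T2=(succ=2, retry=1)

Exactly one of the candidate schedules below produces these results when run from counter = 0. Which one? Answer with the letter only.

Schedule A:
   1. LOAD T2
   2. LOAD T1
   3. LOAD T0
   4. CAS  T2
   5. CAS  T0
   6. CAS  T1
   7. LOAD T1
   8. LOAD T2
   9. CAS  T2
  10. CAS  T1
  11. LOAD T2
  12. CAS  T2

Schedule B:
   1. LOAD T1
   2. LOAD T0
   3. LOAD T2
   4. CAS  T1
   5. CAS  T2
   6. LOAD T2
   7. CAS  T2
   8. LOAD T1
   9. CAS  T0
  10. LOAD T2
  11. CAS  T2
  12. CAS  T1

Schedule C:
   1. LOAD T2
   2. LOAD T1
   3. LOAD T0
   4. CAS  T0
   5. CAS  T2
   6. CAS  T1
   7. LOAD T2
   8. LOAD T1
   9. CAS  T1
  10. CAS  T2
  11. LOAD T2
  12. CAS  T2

Tracing schedule B:
#1 T1 reads 0
#2 T0 reads 0
#3 T2 reads 0
#4 T1 CAS(0→1) writes; counter now 1
#5 T2 CAS(0→1) fails; counter now 1
#6 T2 reads 1
#7 T2 CAS(1→2) writes; counter now 2
#8 T1 reads 2
#9 T0 CAS(0→1) fails; counter now 2
#10 T2 reads 2
#11 T2 CAS(2→3) writes; counter now 3
#12 T1 CAS(2→3) fails; counter now 3

B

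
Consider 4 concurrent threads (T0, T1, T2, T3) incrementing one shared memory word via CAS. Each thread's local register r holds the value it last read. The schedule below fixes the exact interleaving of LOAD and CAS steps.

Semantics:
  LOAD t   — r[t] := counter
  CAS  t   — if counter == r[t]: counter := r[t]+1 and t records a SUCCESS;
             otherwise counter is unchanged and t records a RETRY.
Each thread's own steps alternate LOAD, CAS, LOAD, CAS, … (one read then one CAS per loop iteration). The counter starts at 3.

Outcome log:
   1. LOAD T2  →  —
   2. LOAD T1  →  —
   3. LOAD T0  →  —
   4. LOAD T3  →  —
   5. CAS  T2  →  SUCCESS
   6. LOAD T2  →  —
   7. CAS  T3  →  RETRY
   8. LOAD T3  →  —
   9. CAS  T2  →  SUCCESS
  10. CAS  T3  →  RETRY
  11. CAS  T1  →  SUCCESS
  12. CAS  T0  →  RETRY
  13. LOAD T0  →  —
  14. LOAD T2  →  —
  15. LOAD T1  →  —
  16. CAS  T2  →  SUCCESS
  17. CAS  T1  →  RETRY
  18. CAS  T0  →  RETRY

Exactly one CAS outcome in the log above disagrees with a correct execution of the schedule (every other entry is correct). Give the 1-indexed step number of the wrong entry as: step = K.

Reference trace:
T2 LOAD — after: cnt=3, r=3 — load
T1 LOAD — after: cnt=3, r=3 — load
T0 LOAD — after: cnt=3, r=3 — load
T3 LOAD — after: cnt=3, r=3 — load
T2 CAS — after: cnt=4, r=3 — ok
T2 LOAD — after: cnt=4, r=4 — load
T3 CAS — after: cnt=4, r=3 — retry
T3 LOAD — after: cnt=4, r=4 — load
T2 CAS — after: cnt=5, r=4 — ok
T3 CAS — after: cnt=5, r=4 — retry
T1 CAS — after: cnt=5, r=3 — retry
T0 CAS — after: cnt=5, r=3 — retry
T0 LOAD — after: cnt=5, r=5 — load
T2 LOAD — after: cnt=5, r=5 — load
T1 LOAD — after: cnt=5, r=5 — load
T2 CAS — after: cnt=6, r=5 — ok
T1 CAS — after: cnt=6, r=5 — retry
T0 CAS — after: cnt=6, r=5 — retry
Mismatch at 11.

step = 11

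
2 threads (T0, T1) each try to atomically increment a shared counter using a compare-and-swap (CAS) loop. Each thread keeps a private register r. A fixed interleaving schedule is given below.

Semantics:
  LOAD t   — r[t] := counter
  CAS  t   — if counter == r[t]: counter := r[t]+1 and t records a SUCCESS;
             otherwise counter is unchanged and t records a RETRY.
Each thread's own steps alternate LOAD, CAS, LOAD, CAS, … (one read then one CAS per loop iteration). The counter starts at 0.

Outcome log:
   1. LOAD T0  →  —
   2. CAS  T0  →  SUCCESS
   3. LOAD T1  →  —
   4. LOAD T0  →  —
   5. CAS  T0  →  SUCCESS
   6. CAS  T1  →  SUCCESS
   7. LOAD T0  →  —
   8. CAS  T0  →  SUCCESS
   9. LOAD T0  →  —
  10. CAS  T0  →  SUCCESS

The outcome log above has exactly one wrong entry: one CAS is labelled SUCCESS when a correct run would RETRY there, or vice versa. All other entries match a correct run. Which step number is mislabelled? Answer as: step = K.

step = 6

Correct run:
   1) LOAD T0:  M=0  r_T0=0
   2) CAS  T0:  M=1  r_T0=0 ✓
   3) LOAD T1:  M=1  r_T1=1
   4) LOAD T0:  M=1  r_T0=1
   5) CAS  T0:  M=2  r_T0=1 ✓
   6) CAS  T1:  M=2  r_T1=1 ✗
   7) LOAD T0:  M=2  r_T0=2
   8) CAS  T0:  M=3  r_T0=2 ✓
   9) LOAD T0:  M=3  r_T0=3
  10) CAS  T0:  M=4  r_T0=3 ✓
Mismatch at 6.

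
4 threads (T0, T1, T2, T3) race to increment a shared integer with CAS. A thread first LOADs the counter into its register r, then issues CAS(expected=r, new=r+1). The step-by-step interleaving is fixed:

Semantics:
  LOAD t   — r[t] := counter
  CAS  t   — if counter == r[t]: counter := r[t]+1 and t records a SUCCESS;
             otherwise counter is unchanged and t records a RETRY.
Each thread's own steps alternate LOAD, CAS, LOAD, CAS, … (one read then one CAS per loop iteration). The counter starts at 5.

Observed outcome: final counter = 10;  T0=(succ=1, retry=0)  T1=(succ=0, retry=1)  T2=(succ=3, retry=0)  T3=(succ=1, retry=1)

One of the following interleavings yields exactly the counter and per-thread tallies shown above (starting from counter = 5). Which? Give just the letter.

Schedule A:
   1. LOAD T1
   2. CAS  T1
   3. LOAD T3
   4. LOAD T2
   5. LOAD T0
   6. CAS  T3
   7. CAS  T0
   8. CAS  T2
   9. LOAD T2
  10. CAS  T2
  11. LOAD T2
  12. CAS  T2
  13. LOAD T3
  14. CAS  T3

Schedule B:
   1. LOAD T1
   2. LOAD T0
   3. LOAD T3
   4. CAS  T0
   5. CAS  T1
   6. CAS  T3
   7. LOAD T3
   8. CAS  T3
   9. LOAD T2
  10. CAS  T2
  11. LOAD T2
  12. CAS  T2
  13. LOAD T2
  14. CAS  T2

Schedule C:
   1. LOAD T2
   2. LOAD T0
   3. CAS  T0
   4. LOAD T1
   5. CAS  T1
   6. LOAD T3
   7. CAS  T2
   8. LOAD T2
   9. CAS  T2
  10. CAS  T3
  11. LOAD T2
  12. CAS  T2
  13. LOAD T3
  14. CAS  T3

B

Simulating candidate B:
   1) LOAD T1:  M=5  r_T1=5
   2) LOAD T0:  M=5  r_T0=5
   3) LOAD T3:  M=5  r_T3=5
   4) CAS  T0:  M=6  r_T0=5 ✓
   5) CAS  T1:  M=6  r_T1=5 ✗
   6) CAS  T3:  M=6  r_T3=5 ✗
   7) LOAD T3:  M=6  r_T3=6
   8) CAS  T3:  M=7  r_T3=6 ✓
   9) LOAD T2:  M=7  r_T2=7
  10) CAS  T2:  M=8  r_T2=7 ✓
  11) LOAD T2:  M=8  r_T2=8
  12) CAS  T2:  M=9  r_T2=8 ✓
  13) LOAD T2:  M=9  r_T2=9
  14) CAS  T2:  M=10  r_T2=9 ✓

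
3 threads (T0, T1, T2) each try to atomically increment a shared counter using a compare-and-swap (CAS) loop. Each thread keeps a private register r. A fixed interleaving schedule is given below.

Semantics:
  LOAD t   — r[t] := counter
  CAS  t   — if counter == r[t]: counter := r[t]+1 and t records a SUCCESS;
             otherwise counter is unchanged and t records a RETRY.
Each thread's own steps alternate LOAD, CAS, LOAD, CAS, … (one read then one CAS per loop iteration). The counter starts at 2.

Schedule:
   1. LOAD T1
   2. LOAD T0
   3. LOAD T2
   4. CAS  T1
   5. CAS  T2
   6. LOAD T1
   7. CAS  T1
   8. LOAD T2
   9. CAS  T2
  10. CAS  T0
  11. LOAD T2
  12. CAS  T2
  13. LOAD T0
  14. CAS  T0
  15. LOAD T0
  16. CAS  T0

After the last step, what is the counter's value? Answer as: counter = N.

counter = 8

step 1: T1 LOAD ⇒ load; ctr=2 reg=2
step 2: T0 LOAD ⇒ load; ctr=2 reg=2
step 3: T2 LOAD ⇒ load; ctr=2 reg=2
step 4: T1 CAS ⇒ ok; ctr=3 reg=2
step 5: T2 CAS ⇒ retry; ctr=3 reg=2
step 6: T1 LOAD ⇒ load; ctr=3 reg=3
step 7: T1 CAS ⇒ ok; ctr=4 reg=3
step 8: T2 LOAD ⇒ load; ctr=4 reg=4
step 9: T2 CAS ⇒ ok; ctr=5 reg=4
step 10: T0 CAS ⇒ retry; ctr=5 reg=2
step 11: T2 LOAD ⇒ load; ctr=5 reg=5
step 12: T2 CAS ⇒ ok; ctr=6 reg=5
step 13: T0 LOAD ⇒ load; ctr=6 reg=6
step 14: T0 CAS ⇒ ok; ctr=7 reg=6
step 15: T0 LOAD ⇒ load; ctr=7 reg=7
step 16: T0 CAS ⇒ ok; ctr=8 reg=7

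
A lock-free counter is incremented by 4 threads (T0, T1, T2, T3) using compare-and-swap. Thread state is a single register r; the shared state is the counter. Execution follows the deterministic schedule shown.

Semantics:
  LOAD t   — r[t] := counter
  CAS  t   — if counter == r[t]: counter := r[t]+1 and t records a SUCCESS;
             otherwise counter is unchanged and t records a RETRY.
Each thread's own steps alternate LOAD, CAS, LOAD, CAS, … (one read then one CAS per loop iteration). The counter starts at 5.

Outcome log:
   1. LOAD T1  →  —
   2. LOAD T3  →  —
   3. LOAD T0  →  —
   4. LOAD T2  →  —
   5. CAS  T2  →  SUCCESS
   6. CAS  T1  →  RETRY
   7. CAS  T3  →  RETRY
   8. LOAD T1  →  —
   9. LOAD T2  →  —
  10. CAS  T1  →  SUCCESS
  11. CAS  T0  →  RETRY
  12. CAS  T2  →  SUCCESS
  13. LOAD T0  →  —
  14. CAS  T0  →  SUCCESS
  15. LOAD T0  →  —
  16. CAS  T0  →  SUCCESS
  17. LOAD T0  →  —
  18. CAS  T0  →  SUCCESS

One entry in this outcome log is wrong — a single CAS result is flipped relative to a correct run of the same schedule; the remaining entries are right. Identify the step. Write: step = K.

step = 12

Re-executing:
1. LOAD T1 → mem=5 r[T1]=5 [LOAD]
2. LOAD T3 → mem=5 r[T3]=5 [LOAD]
3. LOAD T0 → mem=5 r[T0]=5 [LOAD]
4. LOAD T2 → mem=5 r[T2]=5 [LOAD]
5. CAS T2 → mem=6 r[T2]=5 [OK]
6. CAS T1 → mem=6 r[T1]=5 [RETRY]
7. CAS T3 → mem=6 r[T3]=5 [RETRY]
8. LOAD T1 → mem=6 r[T1]=6 [LOAD]
9. LOAD T2 → mem=6 r[T2]=6 [LOAD]
10. CAS T1 → mem=7 r[T1]=6 [OK]
11. CAS T0 → mem=7 r[T0]=5 [RETRY]
12. CAS T2 → mem=7 r[T2]=6 [RETRY]
13. LOAD T0 → mem=7 r[T0]=7 [LOAD]
14. CAS T0 → mem=8 r[T0]=7 [OK]
15. LOAD T0 → mem=8 r[T0]=8 [LOAD]
16. CAS T0 → mem=9 r[T0]=8 [OK]
17. LOAD T0 → mem=9 r[T0]=9 [LOAD]
18. CAS T0 → mem=10 r[T0]=9 [OK]
Flip is step 12.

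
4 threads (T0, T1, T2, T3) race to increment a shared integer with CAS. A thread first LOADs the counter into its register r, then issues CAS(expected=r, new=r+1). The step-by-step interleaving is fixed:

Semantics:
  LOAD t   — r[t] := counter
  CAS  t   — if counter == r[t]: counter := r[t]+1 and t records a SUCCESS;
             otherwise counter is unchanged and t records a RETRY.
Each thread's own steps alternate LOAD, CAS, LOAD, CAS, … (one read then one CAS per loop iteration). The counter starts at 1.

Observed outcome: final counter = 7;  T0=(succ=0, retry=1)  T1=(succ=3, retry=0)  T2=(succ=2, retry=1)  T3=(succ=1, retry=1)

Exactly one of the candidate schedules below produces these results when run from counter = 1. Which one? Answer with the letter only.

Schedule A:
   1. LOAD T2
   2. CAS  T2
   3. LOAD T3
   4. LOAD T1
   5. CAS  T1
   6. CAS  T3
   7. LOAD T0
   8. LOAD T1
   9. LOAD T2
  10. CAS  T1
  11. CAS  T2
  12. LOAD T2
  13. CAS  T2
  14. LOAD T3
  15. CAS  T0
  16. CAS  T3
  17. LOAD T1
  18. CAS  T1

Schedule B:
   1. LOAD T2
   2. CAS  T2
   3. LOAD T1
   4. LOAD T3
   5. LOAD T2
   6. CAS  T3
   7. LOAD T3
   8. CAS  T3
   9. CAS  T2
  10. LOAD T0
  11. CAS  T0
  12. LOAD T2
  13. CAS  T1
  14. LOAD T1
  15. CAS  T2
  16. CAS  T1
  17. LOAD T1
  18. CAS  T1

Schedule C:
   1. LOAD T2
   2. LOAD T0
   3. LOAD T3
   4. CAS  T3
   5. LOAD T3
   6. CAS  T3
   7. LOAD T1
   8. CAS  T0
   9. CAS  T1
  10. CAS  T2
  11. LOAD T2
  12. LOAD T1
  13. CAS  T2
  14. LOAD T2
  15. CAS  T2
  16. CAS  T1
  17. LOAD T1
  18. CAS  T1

Tracing schedule A:
[1] T2.load  rd  (counter 1, T2.r 1)
[2] T2.cas  hit  (counter 2, T2.r 1)
[3] T3.load  rd  (counter 2, T3.r 2)
[4] T1.load  rd  (counter 2, T1.r 2)
[5] T1.cas  hit  (counter 3, T1.r 2)
[6] T3.cas  miss  (counter 3, T3.r 2)
[7] T0.load  rd  (counter 3, T0.r 3)
[8] T1.load  rd  (counter 3, T1.r 3)
[9] T2.load  rd  (counter 3, T2.r 3)
[10] T1.cas  hit  (counter 4, T1.r 3)
[11] T2.cas  miss  (counter 4, T2.r 3)
[12] T2.load  rd  (counter 4, T2.r 4)
[13] T2.cas  hit  (counter 5, T2.r 4)
[14] T3.load  rd  (counter 5, T3.r 5)
[15] T0.cas  miss  (counter 5, T0.r 3)
[16] T3.cas  hit  (counter 6, T3.r 5)
[17] T1.load  rd  (counter 6, T1.r 6)
[18] T1.cas  hit  (counter 7, T1.r 6)

A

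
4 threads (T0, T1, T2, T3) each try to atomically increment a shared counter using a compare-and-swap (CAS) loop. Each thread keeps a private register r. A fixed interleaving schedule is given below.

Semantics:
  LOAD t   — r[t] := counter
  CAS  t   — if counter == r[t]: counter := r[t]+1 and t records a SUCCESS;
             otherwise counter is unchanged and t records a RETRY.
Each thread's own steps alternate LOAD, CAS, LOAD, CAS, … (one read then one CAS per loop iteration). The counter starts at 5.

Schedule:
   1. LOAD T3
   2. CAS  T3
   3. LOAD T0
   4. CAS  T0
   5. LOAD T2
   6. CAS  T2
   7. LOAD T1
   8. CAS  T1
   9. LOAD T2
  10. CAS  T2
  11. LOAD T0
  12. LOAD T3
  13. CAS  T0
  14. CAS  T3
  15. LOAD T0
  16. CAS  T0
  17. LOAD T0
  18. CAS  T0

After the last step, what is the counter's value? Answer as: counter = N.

counter = 13

#1 T3 reads 5
#2 T3 CAS(5→6) writes; counter now 6
#3 T0 reads 6
#4 T0 CAS(6→7) writes; counter now 7
#5 T2 reads 7
#6 T2 CAS(7→8) writes; counter now 8
#7 T1 reads 8
#8 T1 CAS(8→9) writes; counter now 9
#9 T2 reads 9
#10 T2 CAS(9→10) writes; counter now 10
#11 T0 reads 10
#12 T3 reads 10
#13 T0 CAS(10→11) writes; counter now 11
#14 T3 CAS(10→11) fails; counter now 11
#15 T0 reads 11
#16 T0 CAS(11→12) writes; counter now 12
#17 T0 reads 12
#18 T0 CAS(12→13) writes; counter now 13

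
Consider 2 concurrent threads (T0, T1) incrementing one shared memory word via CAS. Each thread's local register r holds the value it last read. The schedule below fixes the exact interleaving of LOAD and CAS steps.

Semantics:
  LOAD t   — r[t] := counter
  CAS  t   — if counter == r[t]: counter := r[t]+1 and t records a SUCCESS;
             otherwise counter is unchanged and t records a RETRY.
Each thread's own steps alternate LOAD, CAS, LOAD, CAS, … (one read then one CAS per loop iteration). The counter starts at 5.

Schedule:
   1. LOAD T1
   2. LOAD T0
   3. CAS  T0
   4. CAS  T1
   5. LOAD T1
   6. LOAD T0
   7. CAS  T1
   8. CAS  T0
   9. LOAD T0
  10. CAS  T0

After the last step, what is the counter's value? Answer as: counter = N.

counter = 8

   1) LOAD T1:  M=5  r_T1=5
   2) LOAD T0:  M=5  r_T0=5
   3) CAS  T0:  M=6  r_T0=5 ✓
   4) CAS  T1:  M=6  r_T1=5 ✗
   5) LOAD T1:  M=6  r_T1=6
   6) LOAD T0:  M=6  r_T0=6
   7) CAS  T1:  M=7  r_T1=6 ✓
   8) CAS  T0:  M=7  r_T0=6 ✗
   9) LOAD T0:  M=7  r_T0=7
  10) CAS  T0:  M=8  r_T0=7 ✓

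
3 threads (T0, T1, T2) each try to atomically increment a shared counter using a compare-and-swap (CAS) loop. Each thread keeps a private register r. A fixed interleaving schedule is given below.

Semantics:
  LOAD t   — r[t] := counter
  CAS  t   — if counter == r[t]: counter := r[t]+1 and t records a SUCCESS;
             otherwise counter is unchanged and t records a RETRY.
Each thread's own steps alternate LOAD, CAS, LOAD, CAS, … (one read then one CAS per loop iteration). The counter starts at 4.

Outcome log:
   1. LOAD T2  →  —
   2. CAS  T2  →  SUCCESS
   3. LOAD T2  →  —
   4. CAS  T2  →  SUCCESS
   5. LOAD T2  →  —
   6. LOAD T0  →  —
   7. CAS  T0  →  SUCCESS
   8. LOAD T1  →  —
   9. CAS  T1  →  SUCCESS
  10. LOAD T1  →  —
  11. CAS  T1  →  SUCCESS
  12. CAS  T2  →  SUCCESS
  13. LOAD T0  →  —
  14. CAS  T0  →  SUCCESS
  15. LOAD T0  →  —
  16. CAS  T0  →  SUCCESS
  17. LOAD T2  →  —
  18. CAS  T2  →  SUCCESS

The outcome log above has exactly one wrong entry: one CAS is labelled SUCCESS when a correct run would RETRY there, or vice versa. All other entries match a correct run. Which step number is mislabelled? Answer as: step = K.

Reference trace:
   1) LOAD T2:  M=4  r_T2=4
   2) CAS  T2:  M=5  r_T2=4 ✓
   3) LOAD T2:  M=5  r_T2=5
   4) CAS  T2:  M=6  r_T2=5 ✓
   5) LOAD T2:  M=6  r_T2=6
   6) LOAD T0:  M=6  r_T0=6
   7) CAS  T0:  M=7  r_T0=6 ✓
   8) LOAD T1:  M=7  r_T1=7
   9) CAS  T1:  M=8  r_T1=7 ✓
  10) LOAD T1:  M=8  r_T1=8
  11) CAS  T1:  M=9  r_T1=8 ✓
  12) CAS  T2:  M=9  r_T2=6 ✗
  13) LOAD T0:  M=9  r_T0=9
  14) CAS  T0:  M=10  r_T0=9 ✓
  15) LOAD T0:  M=10  r_T0=10
  16) CAS  T0:  M=11  r_T0=10 ✓
  17) LOAD T2:  M=11  r_T2=11
  18) CAS  T2:  M=12  r_T2=11 ✓
Log disagrees first at step 12.

step = 12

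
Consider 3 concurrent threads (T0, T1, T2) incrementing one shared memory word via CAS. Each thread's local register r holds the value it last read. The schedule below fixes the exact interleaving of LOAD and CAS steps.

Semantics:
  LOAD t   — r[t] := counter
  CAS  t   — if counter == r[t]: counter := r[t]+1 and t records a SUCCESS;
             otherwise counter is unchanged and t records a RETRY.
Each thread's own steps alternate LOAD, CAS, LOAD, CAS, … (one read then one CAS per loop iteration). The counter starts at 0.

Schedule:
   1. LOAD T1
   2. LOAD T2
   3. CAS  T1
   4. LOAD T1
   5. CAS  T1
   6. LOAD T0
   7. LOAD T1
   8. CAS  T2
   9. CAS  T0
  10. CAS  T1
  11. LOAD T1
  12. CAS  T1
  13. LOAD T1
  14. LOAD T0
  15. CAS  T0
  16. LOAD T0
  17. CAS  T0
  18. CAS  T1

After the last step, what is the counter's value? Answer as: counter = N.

counter = 6

T1 LOAD — after: cnt=0, r=0 — load
T2 LOAD — after: cnt=0, r=0 — load
T1 CAS — after: cnt=1, r=0 — ok
T1 LOAD — after: cnt=1, r=1 — load
T1 CAS — after: cnt=2, r=1 — ok
T0 LOAD — after: cnt=2, r=2 — load
T1 LOAD — after: cnt=2, r=2 — load
T2 CAS — after: cnt=2, r=0 — retry
T0 CAS — after: cnt=3, r=2 — ok
T1 CAS — after: cnt=3, r=2 — retry
T1 LOAD — after: cnt=3, r=3 — load
T1 CAS — after: cnt=4, r=3 — ok
T1 LOAD — after: cnt=4, r=4 — load
T0 LOAD — after: cnt=4, r=4 — load
T0 CAS — after: cnt=5, r=4 — ok
T0 LOAD — after: cnt=5, r=5 — load
T0 CAS — after: cnt=6, r=5 — ok
T1 CAS — after: cnt=6, r=4 — retry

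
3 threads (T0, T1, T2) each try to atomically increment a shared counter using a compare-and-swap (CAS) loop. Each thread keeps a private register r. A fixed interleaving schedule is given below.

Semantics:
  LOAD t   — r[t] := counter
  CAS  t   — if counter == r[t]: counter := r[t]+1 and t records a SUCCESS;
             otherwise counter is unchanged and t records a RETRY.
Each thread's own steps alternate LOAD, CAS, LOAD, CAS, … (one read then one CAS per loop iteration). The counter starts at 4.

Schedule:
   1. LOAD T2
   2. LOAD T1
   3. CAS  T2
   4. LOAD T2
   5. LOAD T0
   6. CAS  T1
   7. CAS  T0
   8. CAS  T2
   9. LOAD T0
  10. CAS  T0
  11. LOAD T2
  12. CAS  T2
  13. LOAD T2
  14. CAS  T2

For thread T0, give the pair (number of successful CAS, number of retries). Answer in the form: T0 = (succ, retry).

1. LOAD T2 → mem=4 r[T2]=4 [LOAD]
2. LOAD T1 → mem=4 r[T1]=4 [LOAD]
3. CAS T2 → mem=5 r[T2]=4 [OK]
4. LOAD T2 → mem=5 r[T2]=5 [LOAD]
5. LOAD T0 → mem=5 r[T0]=5 [LOAD]
6. CAS T1 → mem=5 r[T1]=4 [RETRY]
7. CAS T0 → mem=6 r[T0]=5 [OK]
8. CAS T2 → mem=6 r[T2]=5 [RETRY]
9. LOAD T0 → mem=6 r[T0]=6 [LOAD]
10. CAS T0 → mem=7 r[T0]=6 [OK]
11. LOAD T2 → mem=7 r[T2]=7 [LOAD]
12. CAS T2 → mem=8 r[T2]=7 [OK]
13. LOAD T2 → mem=8 r[T2]=8 [LOAD]
14. CAS T2 → mem=9 r[T2]=8 [OK]

T0 = (2, 0)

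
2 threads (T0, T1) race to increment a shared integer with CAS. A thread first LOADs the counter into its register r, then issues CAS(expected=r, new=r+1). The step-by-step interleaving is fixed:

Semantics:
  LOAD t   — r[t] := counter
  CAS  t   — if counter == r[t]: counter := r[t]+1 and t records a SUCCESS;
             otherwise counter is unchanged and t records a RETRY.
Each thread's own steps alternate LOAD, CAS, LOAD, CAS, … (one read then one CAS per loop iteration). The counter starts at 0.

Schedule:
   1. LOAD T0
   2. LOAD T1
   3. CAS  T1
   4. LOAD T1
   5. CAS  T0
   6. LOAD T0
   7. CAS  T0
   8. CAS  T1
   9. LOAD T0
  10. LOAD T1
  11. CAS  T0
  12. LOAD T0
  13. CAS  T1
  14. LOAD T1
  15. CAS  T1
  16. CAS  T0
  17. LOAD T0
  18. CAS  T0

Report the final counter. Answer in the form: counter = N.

[1] T0.load  rd  (counter 0, T0.r 0)
[2] T1.load  rd  (counter 0, T1.r 0)
[3] T1.cas  hit  (counter 1, T1.r 0)
[4] T1.load  rd  (counter 1, T1.r 1)
[5] T0.cas  miss  (counter 1, T0.r 0)
[6] T0.load  rd  (counter 1, T0.r 1)
[7] T0.cas  hit  (counter 2, T0.r 1)
[8] T1.cas  miss  (counter 2, T1.r 1)
[9] T0.load  rd  (counter 2, T0.r 2)
[10] T1.load  rd  (counter 2, T1.r 2)
[11] T0.cas  hit  (counter 3, T0.r 2)
[12] T0.load  rd  (counter 3, T0.r 3)
[13] T1.cas  miss  (counter 3, T1.r 2)
[14] T1.load  rd  (counter 3, T1.r 3)
[15] T1.cas  hit  (counter 4, T1.r 3)
[16] T0.cas  miss  (counter 4, T0.r 3)
[17] T0.load  rd  (counter 4, T0.r 4)
[18] T0.cas  hit  (counter 5, T0.r 4)

counter = 5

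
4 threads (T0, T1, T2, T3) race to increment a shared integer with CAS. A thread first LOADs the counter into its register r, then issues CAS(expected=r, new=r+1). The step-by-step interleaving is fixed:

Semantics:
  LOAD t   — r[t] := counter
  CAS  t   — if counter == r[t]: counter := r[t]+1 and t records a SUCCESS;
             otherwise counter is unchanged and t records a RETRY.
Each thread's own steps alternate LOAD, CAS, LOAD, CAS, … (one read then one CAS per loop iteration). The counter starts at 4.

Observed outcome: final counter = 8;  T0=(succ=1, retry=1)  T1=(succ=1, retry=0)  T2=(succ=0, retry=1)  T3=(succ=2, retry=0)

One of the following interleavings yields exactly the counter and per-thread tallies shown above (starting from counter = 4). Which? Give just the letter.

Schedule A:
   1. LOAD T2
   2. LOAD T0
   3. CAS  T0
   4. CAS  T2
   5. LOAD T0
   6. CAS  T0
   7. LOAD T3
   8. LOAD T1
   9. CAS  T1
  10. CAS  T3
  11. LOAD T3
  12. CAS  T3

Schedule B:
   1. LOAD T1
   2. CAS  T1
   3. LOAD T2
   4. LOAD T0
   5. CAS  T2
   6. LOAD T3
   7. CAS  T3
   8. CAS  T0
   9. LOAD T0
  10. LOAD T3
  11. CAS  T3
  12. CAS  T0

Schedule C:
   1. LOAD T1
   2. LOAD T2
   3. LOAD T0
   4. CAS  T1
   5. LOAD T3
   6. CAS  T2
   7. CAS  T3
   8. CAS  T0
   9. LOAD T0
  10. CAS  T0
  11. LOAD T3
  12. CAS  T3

C

Tracing schedule C:
1. LOAD T1 → mem=4 r[T1]=4 [LOAD]
2. LOAD T2 → mem=4 r[T2]=4 [LOAD]
3. LOAD T0 → mem=4 r[T0]=4 [LOAD]
4. CAS T1 → mem=5 r[T1]=4 [OK]
5. LOAD T3 → mem=5 r[T3]=5 [LOAD]
6. CAS T2 → mem=5 r[T2]=4 [RETRY]
7. CAS T3 → mem=6 r[T3]=5 [OK]
8. CAS T0 → mem=6 r[T0]=4 [RETRY]
9. LOAD T0 → mem=6 r[T0]=6 [LOAD]
10. CAS T0 → mem=7 r[T0]=6 [OK]
11. LOAD T3 → mem=7 r[T3]=7 [LOAD]
12. CAS T3 → mem=8 r[T3]=7 [OK]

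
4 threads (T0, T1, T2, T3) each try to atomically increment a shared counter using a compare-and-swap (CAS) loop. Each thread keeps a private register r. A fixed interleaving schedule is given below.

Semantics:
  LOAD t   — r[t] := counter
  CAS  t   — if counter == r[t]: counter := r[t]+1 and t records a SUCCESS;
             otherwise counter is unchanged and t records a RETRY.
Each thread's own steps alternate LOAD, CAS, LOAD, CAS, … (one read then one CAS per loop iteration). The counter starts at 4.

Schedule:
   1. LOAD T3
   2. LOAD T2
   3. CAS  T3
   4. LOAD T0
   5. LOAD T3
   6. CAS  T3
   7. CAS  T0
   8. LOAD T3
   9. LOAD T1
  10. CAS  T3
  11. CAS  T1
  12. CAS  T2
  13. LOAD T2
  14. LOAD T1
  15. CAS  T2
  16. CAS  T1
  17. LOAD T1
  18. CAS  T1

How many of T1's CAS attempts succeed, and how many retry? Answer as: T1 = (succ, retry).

T1 = (1, 2)

   1) LOAD T3:  M=4  r_T3=4
   2) LOAD T2:  M=4  r_T2=4
   3) CAS  T3:  M=5  r_T3=4 ✓
   4) LOAD T0:  M=5  r_T0=5
   5) LOAD T3:  M=5  r_T3=5
   6) CAS  T3:  M=6  r_T3=5 ✓
   7) CAS  T0:  M=6  r_T0=5 ✗
   8) LOAD T3:  M=6  r_T3=6
   9) LOAD T1:  M=6  r_T1=6
  10) CAS  T3:  M=7  r_T3=6 ✓
  11) CAS  T1:  M=7  r_T1=6 ✗
  12) CAS  T2:  M=7  r_T2=4 ✗
  13) LOAD T2:  M=7  r_T2=7
  14) LOAD T1:  M=7  r_T1=7
  15) CAS  T2:  M=8  r_T2=7 ✓
  16) CAS  T1:  M=8  r_T1=7 ✗
  17) LOAD T1:  M=8  r_T1=8
  18) CAS  T1:  M=9  r_T1=8 ✓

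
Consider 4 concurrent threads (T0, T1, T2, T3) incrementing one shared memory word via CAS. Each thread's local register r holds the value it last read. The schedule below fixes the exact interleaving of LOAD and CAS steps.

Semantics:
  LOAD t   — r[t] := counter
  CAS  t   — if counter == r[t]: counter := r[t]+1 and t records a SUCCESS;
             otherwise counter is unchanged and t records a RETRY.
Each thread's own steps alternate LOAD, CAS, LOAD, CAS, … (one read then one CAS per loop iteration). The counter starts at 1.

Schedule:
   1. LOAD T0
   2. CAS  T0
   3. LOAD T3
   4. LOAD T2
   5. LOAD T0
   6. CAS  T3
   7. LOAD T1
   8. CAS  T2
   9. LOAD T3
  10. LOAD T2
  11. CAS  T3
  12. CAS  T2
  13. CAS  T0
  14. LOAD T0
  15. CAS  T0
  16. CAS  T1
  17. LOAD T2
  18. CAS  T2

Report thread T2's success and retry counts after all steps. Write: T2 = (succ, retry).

T2 = (1, 2)

step 1: T0 LOAD ⇒ load; ctr=1 reg=1
step 2: T0 CAS ⇒ ok; ctr=2 reg=1
step 3: T3 LOAD ⇒ load; ctr=2 reg=2
step 4: T2 LOAD ⇒ load; ctr=2 reg=2
step 5: T0 LOAD ⇒ load; ctr=2 reg=2
step 6: T3 CAS ⇒ ok; ctr=3 reg=2
step 7: T1 LOAD ⇒ load; ctr=3 reg=3
step 8: T2 CAS ⇒ retry; ctr=3 reg=2
step 9: T3 LOAD ⇒ load; ctr=3 reg=3
step 10: T2 LOAD ⇒ load; ctr=3 reg=3
step 11: T3 CAS ⇒ ok; ctr=4 reg=3
step 12: T2 CAS ⇒ retry; ctr=4 reg=3
step 13: T0 CAS ⇒ retry; ctr=4 reg=2
step 14: T0 LOAD ⇒ load; ctr=4 reg=4
step 15: T0 CAS ⇒ ok; ctr=5 reg=4
step 16: T1 CAS ⇒ retry; ctr=5 reg=3
step 17: T2 LOAD ⇒ load; ctr=5 reg=5
step 18: T2 CAS ⇒ ok; ctr=6 reg=5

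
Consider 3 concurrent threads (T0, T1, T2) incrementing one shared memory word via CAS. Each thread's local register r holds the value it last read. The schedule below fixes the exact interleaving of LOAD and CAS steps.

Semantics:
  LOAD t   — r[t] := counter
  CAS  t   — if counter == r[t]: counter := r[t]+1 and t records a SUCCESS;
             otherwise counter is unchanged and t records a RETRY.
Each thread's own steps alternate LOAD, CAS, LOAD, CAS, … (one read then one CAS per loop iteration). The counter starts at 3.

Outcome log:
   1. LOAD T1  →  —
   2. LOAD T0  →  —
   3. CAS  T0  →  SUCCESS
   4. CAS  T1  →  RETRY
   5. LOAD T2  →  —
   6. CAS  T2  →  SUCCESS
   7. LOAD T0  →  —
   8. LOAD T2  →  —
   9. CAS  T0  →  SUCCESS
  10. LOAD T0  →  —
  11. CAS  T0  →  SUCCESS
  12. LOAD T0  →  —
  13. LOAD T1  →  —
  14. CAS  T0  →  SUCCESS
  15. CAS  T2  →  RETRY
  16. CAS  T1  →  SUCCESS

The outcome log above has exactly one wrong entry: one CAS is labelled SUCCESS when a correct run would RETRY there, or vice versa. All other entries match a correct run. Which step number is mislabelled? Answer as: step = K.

Reference trace:
T1 LOAD — after: cnt=3, r=3 — load
T0 LOAD — after: cnt=3, r=3 — load
T0 CAS — after: cnt=4, r=3 — ok
T1 CAS — after: cnt=4, r=3 — retry
T2 LOAD — after: cnt=4, r=4 — load
T2 CAS — after: cnt=5, r=4 — ok
T0 LOAD — after: cnt=5, r=5 — load
T2 LOAD — after: cnt=5, r=5 — load
T0 CAS — after: cnt=6, r=5 — ok
T0 LOAD — after: cnt=6, r=6 — load
T0 CAS — after: cnt=7, r=6 — ok
T0 LOAD — after: cnt=7, r=7 — load
T1 LOAD — after: cnt=7, r=7 — load
T0 CAS — after: cnt=8, r=7 — ok
T2 CAS — after: cnt=8, r=5 — retry
T1 CAS — after: cnt=8, r=7 — retry
Mismatch at 16.

step = 16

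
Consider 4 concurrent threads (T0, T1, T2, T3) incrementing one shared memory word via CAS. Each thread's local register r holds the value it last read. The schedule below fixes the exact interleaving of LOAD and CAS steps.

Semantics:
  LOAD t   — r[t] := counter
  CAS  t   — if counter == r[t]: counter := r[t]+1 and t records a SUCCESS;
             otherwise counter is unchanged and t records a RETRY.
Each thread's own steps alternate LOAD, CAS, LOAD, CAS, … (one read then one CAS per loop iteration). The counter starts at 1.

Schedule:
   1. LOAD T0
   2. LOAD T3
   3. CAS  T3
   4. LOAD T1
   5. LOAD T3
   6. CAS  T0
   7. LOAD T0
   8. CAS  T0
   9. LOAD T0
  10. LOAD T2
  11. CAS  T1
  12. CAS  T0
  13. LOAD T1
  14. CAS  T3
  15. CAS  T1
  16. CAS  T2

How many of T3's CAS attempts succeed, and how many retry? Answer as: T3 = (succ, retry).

T3 = (1, 1)

   1) LOAD T0:  M=1  r_T0=1
   2) LOAD T3:  M=1  r_T3=1
   3) CAS  T3:  M=2  r_T3=1 ✓
   4) LOAD T1:  M=2  r_T1=2
   5) LOAD T3:  M=2  r_T3=2
   6) CAS  T0:  M=2  r_T0=1 ✗
   7) LOAD T0:  M=2  r_T0=2
   8) CAS  T0:  M=3  r_T0=2 ✓
   9) LOAD T0:  M=3  r_T0=3
  10) LOAD T2:  M=3  r_T2=3
  11) CAS  T1:  M=3  r_T1=2 ✗
  12) CAS  T0:  M=4  r_T0=3 ✓
  13) LOAD T1:  M=4  r_T1=4
  14) CAS  T3:  M=4  r_T3=2 ✗
  15) CAS  T1:  M=5  r_T1=4 ✓
  16) CAS  T2:  M=5  r_T2=3 ✗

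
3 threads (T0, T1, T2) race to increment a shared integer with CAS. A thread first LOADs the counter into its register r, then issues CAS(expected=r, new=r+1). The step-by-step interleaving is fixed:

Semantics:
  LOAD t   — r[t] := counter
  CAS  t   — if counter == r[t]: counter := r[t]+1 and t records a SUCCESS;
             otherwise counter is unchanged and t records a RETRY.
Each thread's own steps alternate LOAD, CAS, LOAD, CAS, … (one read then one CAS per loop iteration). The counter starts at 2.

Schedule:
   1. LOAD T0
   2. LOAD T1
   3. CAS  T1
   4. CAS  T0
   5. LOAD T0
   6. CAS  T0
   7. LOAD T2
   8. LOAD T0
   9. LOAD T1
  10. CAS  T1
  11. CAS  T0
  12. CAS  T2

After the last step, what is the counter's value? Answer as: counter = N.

counter = 5

[1] T0.load  rd  (counter 2, T0.r 2)
[2] T1.load  rd  (counter 2, T1.r 2)
[3] T1.cas  hit  (counter 3, T1.r 2)
[4] T0.cas  miss  (counter 3, T0.r 2)
[5] T0.load  rd  (counter 3, T0.r 3)
[6] T0.cas  hit  (counter 4, T0.r 3)
[7] T2.load  rd  (counter 4, T2.r 4)
[8] T0.load  rd  (counter 4, T0.r 4)
[9] T1.load  rd  (counter 4, T1.r 4)
[10] T1.cas  hit  (counter 5, T1.r 4)
[11] T0.cas  miss  (counter 5, T0.r 4)
[12] T2.cas  miss  (counter 5, T2.r 4)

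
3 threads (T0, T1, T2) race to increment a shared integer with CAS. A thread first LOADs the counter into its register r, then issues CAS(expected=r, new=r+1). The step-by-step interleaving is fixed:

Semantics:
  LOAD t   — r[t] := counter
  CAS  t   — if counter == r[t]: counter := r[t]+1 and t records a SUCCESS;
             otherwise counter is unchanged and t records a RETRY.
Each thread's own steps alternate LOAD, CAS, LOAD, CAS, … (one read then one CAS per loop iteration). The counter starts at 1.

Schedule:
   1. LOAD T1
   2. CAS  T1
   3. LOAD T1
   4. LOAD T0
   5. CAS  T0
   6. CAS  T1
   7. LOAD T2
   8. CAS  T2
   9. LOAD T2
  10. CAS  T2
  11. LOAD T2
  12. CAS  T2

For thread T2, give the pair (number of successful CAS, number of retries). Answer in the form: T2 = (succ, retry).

T2 = (3, 0)

step 1: T1 LOAD ⇒ load; ctr=1 reg=1
step 2: T1 CAS ⇒ ok; ctr=2 reg=1
step 3: T1 LOAD ⇒ load; ctr=2 reg=2
step 4: T0 LOAD ⇒ load; ctr=2 reg=2
step 5: T0 CAS ⇒ ok; ctr=3 reg=2
step 6: T1 CAS ⇒ retry; ctr=3 reg=2
step 7: T2 LOAD ⇒ load; ctr=3 reg=3
step 8: T2 CAS ⇒ ok; ctr=4 reg=3
step 9: T2 LOAD ⇒ load; ctr=4 reg=4
step 10: T2 CAS ⇒ ok; ctr=5 reg=4
step 11: T2 LOAD ⇒ load; ctr=5 reg=5
step 12: T2 CAS ⇒ ok; ctr=6 reg=5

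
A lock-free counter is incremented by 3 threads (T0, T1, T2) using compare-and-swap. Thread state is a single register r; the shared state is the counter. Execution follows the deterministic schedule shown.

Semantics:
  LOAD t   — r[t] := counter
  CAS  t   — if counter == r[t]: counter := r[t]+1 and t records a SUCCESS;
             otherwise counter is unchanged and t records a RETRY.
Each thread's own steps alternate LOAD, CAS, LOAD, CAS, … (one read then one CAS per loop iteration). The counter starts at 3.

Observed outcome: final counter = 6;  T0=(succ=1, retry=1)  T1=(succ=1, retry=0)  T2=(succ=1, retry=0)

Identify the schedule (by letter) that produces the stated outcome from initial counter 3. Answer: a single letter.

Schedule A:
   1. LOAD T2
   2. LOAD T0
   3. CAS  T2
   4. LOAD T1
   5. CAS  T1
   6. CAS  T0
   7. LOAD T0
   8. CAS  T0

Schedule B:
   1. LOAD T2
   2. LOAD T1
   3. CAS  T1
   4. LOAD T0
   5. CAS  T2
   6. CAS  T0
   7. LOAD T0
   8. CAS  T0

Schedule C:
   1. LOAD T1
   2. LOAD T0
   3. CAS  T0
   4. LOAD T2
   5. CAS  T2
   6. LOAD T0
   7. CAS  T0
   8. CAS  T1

A

Simulating candidate A:
#1 T2 reads 3
#2 T0 reads 3
#3 T2 CAS(3→4) writes; counter now 4
#4 T1 reads 4
#5 T1 CAS(4→5) writes; counter now 5
#6 T0 CAS(3→4) fails; counter now 5
#7 T0 reads 5
#8 T0 CAS(5→6) writes; counter now 6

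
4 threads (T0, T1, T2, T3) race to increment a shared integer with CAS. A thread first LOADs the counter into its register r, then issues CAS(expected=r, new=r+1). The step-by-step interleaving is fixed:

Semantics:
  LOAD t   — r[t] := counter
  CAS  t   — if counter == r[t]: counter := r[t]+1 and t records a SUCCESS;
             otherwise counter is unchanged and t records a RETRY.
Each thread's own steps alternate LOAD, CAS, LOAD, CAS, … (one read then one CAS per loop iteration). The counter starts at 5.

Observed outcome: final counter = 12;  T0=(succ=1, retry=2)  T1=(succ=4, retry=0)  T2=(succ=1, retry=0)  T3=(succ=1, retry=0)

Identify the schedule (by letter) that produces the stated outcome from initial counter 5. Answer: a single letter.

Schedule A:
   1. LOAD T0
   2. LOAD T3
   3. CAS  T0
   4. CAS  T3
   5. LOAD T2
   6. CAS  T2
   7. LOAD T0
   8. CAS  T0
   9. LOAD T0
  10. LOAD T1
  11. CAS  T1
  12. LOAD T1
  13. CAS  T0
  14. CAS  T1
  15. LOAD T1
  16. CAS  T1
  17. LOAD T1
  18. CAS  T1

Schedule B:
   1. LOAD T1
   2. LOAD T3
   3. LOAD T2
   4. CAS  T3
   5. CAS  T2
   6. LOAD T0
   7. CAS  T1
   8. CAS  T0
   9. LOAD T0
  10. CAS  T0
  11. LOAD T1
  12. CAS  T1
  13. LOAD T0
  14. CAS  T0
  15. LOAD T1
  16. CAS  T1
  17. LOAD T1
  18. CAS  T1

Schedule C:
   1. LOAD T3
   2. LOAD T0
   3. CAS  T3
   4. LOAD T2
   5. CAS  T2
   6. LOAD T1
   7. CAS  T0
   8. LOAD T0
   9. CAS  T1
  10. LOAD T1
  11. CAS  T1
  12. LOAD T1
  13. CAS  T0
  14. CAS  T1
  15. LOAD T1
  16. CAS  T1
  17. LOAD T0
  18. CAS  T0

C

Simulating candidate C:
1. LOAD T3 → mem=5 r[T3]=5 [LOAD]
2. LOAD T0 → mem=5 r[T0]=5 [LOAD]
3. CAS T3 → mem=6 r[T3]=5 [OK]
4. LOAD T2 → mem=6 r[T2]=6 [LOAD]
5. CAS T2 → mem=7 r[T2]=6 [OK]
6. LOAD T1 → mem=7 r[T1]=7 [LOAD]
7. CAS T0 → mem=7 r[T0]=5 [RETRY]
8. LOAD T0 → mem=7 r[T0]=7 [LOAD]
9. CAS T1 → mem=8 r[T1]=7 [OK]
10. LOAD T1 → mem=8 r[T1]=8 [LOAD]
11. CAS T1 → mem=9 r[T1]=8 [OK]
12. LOAD T1 → mem=9 r[T1]=9 [LOAD]
13. CAS T0 → mem=9 r[T0]=7 [RETRY]
14. CAS T1 → mem=10 r[T1]=9 [OK]
15. LOAD T1 → mem=10 r[T1]=10 [LOAD]
16. CAS T1 → mem=11 r[T1]=10 [OK]
17. LOAD T0 → mem=11 r[T0]=11 [LOAD]
18. CAS T0 → mem=12 r[T0]=11 [OK]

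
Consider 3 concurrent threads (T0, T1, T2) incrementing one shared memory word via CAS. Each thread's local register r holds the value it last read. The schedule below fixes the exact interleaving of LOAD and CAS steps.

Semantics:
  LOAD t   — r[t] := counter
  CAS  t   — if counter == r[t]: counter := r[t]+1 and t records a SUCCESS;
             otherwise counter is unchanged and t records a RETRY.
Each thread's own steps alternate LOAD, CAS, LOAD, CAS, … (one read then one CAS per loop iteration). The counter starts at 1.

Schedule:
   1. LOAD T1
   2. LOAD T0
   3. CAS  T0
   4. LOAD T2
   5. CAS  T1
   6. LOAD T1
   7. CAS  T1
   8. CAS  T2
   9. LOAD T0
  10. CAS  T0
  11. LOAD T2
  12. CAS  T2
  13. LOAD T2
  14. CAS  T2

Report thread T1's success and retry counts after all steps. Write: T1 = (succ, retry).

step 1: T1 LOAD ⇒ load; ctr=1 reg=1
step 2: T0 LOAD ⇒ load; ctr=1 reg=1
step 3: T0 CAS ⇒ ok; ctr=2 reg=1
step 4: T2 LOAD ⇒ load; ctr=2 reg=2
step 5: T1 CAS ⇒ retry; ctr=2 reg=1
step 6: T1 LOAD ⇒ load; ctr=2 reg=2
step 7: T1 CAS ⇒ ok; ctr=3 reg=2
step 8: T2 CAS ⇒ retry; ctr=3 reg=2
step 9: T0 LOAD ⇒ load; ctr=3 reg=3
step 10: T0 CAS ⇒ ok; ctr=4 reg=3
step 11: T2 LOAD ⇒ load; ctr=4 reg=4
step 12: T2 CAS ⇒ ok; ctr=5 reg=4
step 13: T2 LOAD ⇒ load; ctr=5 reg=5
step 14: T2 CAS ⇒ ok; ctr=6 reg=5

T1 = (1, 1)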